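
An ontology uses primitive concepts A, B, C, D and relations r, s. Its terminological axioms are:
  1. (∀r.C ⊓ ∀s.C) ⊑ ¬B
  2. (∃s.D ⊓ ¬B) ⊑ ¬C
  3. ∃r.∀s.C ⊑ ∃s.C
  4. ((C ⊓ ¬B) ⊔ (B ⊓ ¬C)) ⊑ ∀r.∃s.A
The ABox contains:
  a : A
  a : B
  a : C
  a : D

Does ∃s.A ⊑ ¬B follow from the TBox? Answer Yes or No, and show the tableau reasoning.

1. ∃s.A ⊑ ¬B  ⇔  (∃s.A ⊓ B) unsat w.r.t. T
   open: L(x₀) ⊇ {B, C, ∀r.∃s.¬C, ∃r.¬C, ∃s.A} (+ ∃-successors)
2. Hence ∃s.A ⊑ ¬B: not entailed.

No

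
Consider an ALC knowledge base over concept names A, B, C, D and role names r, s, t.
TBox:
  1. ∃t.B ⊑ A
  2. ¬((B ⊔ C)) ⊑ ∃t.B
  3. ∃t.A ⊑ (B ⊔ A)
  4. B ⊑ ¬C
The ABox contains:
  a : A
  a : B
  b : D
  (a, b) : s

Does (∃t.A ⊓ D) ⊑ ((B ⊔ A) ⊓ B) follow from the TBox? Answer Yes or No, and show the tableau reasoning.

No

1. (∃t.A ⊓ D) ⊑ ((B ⊔ A) ⊓ B)  ⇔  ((∃t.A ⊓ D) ⊓ ((¬B ⊓ ¬A) ⊔ ¬B)) unsat w.r.t. T
   apply at x₀: ∃t.A⊑(B ⊔ A)
   open: L(x₀) ⊇ {A, C, D, ¬B, ∃t.A} (+ ∃-successors)
2. Hence (∃t.A ⊓ D) ⊑ ((B ⊔ A) ⊓ B): not entailed.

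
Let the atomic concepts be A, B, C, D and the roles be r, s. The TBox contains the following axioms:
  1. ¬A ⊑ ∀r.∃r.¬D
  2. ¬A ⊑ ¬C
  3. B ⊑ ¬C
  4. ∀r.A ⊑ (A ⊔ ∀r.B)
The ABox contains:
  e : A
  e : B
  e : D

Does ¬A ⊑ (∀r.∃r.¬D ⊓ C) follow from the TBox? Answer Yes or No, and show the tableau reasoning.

No

1. ¬A ⊑ (∀r.∃r.¬D ⊓ C)  ⇔  (¬A ⊓ (∃r.∀r.D ⊔ ¬C)) unsat w.r.t. T
   apply at x₀: ¬A⊑∀r.∃r.¬D; ¬A⊑¬C
   open: L(x₀) ⊇ {¬A, ¬C, ∀r.∃r.¬D, ∃r.¬A} (+ ∃-successors)
2. Hence ¬A ⊑ (∀r.∃r.¬D ⊓ C): not entailed.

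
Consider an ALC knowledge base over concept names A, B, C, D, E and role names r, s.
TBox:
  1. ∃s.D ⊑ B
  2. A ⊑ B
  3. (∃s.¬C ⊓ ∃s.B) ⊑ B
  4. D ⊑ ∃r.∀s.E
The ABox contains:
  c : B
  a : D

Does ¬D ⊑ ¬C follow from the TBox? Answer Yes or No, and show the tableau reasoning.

1. ¬D ⊑ ¬C  ⇔  (¬D ⊓ C) unsat w.r.t. T
   open: L(x₀) ⊇ {C, ¬A, ¬D, ∀s.C, ∀s.¬D}
2. Hence ¬D ⊑ ¬C: not entailed.

No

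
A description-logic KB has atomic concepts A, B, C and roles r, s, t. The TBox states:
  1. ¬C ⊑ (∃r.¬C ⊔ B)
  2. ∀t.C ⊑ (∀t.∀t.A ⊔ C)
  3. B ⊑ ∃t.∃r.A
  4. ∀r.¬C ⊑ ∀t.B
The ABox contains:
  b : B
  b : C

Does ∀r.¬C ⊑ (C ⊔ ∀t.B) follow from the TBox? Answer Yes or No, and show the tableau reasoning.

1. ∀r.¬C ⊑ (C ⊔ ∀t.B)  ⇔  (∀r.¬C ⊓ (¬C ⊓ ∃t.¬B)) unsat w.r.t. T
   all branches close; clash {C, ¬C} at x₀
2. Hence ∀r.¬C ⊑ (C ⊔ ∀t.B): entailed.

Yes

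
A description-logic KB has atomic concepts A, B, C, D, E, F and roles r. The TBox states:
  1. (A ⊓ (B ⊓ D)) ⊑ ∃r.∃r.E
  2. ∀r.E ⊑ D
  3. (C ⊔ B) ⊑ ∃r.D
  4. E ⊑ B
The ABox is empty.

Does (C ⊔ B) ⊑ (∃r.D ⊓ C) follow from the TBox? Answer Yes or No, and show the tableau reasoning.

No

1. (C ⊔ B) ⊑ (∃r.D ⊓ C)  ⇔  ((C ⊔ B) ⊓ (∀r.¬D ⊔ ¬C)) unsat w.r.t. T
   apply at x₀: (C ⊔ B)⊑∃r.D
   open: L(x₀) ⊇ {B, ¬A, ¬C, ∃r.D, ∃r.¬E} (+ ∃-successors)
2. Hence (C ⊔ B) ⊑ (∃r.D ⊓ C): not entailed.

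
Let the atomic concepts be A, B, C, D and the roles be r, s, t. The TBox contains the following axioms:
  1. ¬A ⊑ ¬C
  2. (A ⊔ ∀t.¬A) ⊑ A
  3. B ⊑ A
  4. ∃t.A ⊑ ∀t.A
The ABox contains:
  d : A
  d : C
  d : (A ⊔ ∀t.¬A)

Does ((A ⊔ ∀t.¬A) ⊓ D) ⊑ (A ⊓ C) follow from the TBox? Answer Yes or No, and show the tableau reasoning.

1. ((A ⊔ ∀t.¬A) ⊓ D) ⊑ (A ⊓ C)  ⇔  (((A ⊔ ∀t.¬A) ⊓ D) ⊓ (¬A ⊔ ¬C)) unsat w.r.t. T
   apply at x₀: (A ⊔ ∀t.¬A)⊑A
   open: L(x₀) ⊇ {A, D, ¬C, ∀t.¬A}
2. Hence ((A ⊔ ∀t.¬A) ⊓ D) ⊑ (A ⊓ C): not entailed.

No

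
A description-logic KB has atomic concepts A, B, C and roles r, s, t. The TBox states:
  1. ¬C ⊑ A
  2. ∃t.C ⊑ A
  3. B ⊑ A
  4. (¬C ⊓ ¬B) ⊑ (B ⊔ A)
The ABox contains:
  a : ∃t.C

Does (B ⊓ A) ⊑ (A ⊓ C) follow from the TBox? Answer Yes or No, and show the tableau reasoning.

No

1. (B ⊓ A) ⊑ (A ⊓ C)  ⇔  ((B ⊓ A) ⊓ (¬A ⊔ ¬C)) unsat w.r.t. T
   open: L(x₀) ⊇ {A, B, ¬C}
2. Hence (B ⊓ A) ⊑ (A ⊓ C): not entailed.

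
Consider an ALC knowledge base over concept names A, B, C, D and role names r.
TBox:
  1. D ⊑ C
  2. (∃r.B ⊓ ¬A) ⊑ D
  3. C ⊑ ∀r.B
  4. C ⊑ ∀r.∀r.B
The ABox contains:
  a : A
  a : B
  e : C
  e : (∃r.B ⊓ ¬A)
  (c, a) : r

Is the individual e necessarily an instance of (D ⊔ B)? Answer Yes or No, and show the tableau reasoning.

Yes

1. e : (D ⊔ B)?  L(e) = {C, (∃r.B ⊓ ¬A)} ∪ {(¬D ⊓ ¬B)}
   clash {D, ¬D} at e — e ∈ (D ⊔ B)
2. Hence e : (D ⊔ B): entailed.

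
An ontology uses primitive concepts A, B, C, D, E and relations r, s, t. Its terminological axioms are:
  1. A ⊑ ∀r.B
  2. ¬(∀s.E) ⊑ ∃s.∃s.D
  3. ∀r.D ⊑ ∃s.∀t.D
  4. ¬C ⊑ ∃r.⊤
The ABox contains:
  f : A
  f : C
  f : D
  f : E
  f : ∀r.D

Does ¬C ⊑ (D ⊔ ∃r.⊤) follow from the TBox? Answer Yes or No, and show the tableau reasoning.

1. ¬C ⊑ (D ⊔ ∃r.⊤)  ⇔  (¬C ⊓ (¬D ⊓ ∀r.⊥)) unsat w.r.t. T
   all branches close; clash ⊥ at an ∃-successor
2. Hence ¬C ⊑ (D ⊔ ∃r.⊤): entailed.

Yes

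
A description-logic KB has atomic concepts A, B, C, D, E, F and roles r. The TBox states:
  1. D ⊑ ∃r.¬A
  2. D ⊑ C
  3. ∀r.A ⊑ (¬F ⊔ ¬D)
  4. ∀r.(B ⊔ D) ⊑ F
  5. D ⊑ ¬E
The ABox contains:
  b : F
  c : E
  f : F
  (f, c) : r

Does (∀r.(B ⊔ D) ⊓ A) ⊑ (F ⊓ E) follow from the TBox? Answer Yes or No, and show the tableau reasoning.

1. (∀r.(B ⊔ D) ⊓ A) ⊑ (F ⊓ E)  ⇔  ((∀r.(B ⊔ D) ⊓ A) ⊓ (¬F ⊔ ¬E)) unsat w.r.t. T
   apply at x₀: ∀r.(B ⊔ D)⊑F
   open: L(x₀) ⊇ {A, F, ¬D, ¬E, ∀r.(B ⊔ D), …} (+ ∃-successors)
2. Hence (∀r.(B ⊔ D) ⊓ A) ⊑ (F ⊓ E): not entailed.

No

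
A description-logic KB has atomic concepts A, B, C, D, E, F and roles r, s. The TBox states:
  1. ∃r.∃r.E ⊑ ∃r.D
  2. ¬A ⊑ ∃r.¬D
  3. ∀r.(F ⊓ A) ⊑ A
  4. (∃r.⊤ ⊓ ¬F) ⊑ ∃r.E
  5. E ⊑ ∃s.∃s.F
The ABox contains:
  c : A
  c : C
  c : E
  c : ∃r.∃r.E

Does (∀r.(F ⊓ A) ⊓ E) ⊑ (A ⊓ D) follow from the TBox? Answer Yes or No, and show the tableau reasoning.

No

1. (∀r.(F ⊓ A) ⊓ E) ⊑ (A ⊓ D)  ⇔  ((∀r.(F ⊓ A) ⊓ E) ⊓ (¬A ⊔ ¬D)) unsat w.r.t. T
   apply at x₀: ∀r.(F ⊓ A)⊑A; E⊑∃s.∃s.F
   open: L(x₀) ⊇ {A, E, ¬D, ∀r.(F ⊓ A), ∀r.∀r.¬E, …} (+ ∃-successors)
2. Hence (∀r.(F ⊓ A) ⊓ E) ⊑ (A ⊓ D): not entailed.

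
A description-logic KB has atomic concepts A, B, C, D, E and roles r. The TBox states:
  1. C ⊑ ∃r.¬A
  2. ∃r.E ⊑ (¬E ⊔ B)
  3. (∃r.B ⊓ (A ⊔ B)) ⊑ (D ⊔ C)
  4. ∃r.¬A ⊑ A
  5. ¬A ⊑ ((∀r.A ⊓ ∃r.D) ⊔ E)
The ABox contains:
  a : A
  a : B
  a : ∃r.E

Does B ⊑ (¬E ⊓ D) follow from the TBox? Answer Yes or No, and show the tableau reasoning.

No

1. B ⊑ (¬E ⊓ D)  ⇔  (B ⊓ (E ⊔ ¬D)) unsat w.r.t. T
   open: L(x₀) ⊇ {A, B, E, ¬C, ∀r.A, …}
2. Hence B ⊑ (¬E ⊓ D): not entailed.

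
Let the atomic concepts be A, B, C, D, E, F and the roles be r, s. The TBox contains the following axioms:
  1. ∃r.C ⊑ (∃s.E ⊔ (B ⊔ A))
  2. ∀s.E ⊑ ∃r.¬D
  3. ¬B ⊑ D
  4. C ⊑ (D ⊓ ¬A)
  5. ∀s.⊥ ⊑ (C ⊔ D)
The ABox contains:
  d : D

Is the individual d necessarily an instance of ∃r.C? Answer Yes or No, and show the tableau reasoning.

1. d : ∃r.C?  L(d) = {D} ∪ {∀r.¬C}
   open: L(d) ⊇ {D, ¬C, ∀r.¬C, ∃s.¬E, ∃s.⊤} (+ ∃-successors) — d ∉ ∃r.C possible
2. Hence d : ∃r.C: not entailed.

No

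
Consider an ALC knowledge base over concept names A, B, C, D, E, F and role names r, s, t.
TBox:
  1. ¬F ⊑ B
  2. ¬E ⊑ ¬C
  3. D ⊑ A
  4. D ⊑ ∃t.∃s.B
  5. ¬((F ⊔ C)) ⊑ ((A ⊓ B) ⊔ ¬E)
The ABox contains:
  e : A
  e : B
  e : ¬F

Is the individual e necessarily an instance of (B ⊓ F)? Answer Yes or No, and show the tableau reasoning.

1. e : (B ⊓ F)?  L(e) = {A, B, ¬F} ∪ {(¬B ⊔ ¬F)}
   open: L(e) ⊇ {A, B, C, E, ¬D, …} — e ∉ (B ⊓ F) possible
2. Hence e : (B ⊓ F): not entailed.

No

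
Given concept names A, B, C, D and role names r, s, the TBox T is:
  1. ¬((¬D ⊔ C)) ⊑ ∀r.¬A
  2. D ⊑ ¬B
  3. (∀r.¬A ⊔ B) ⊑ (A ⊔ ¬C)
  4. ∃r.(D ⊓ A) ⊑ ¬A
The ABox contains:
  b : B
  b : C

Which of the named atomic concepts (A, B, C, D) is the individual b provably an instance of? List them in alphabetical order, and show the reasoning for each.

{A, B, C}

1. b : A?  L(b) = {B, C} ∪ {¬A}
   clash {B, ¬B} at b — b ∈ A
2. b : B?  L(b) = {B, C} ∪ {¬B}
   clash {B, ¬B} at b — b ∈ B
3. b : C?  L(b) = {B, C} ∪ {¬C}
   clash {C, ¬C} at b — b ∈ C
4. b : D?  L(b) = {B, C} ∪ {¬D}
   open: L(b) ⊇ {A, B, C, ¬D, ∀r.(¬D ⊔ ¬A)} — b ∉ D possible
5. Entailed for b: {A, B, C}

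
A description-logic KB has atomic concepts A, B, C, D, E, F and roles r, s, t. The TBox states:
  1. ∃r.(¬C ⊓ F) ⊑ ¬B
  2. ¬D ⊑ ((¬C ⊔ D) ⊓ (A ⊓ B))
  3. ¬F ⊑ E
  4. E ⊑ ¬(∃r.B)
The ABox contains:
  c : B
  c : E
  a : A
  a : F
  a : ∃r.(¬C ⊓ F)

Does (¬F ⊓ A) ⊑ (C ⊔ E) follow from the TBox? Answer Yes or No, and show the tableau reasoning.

1. (¬F ⊓ A) ⊑ (C ⊔ E)  ⇔  ((¬F ⊓ A) ⊓ (¬C ⊓ ¬E)) unsat w.r.t. T
   all branches close; clash {E, ¬E} at x₀
2. Hence (¬F ⊓ A) ⊑ (C ⊔ E): entailed.

Yes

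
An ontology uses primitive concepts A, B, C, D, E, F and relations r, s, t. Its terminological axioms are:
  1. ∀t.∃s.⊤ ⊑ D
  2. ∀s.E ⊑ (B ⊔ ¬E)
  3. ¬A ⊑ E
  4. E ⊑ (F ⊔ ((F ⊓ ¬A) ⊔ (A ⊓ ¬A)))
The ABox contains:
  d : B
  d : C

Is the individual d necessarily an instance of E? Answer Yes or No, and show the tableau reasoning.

1. d : E?  L(d) = {B, C} ∪ {¬E}
   open: L(d) ⊇ {A, B, C, ¬E, ∃s.¬E, …} (+ ∃-successors) — d ∉ E possible
2. Hence d : E: not entailed.

No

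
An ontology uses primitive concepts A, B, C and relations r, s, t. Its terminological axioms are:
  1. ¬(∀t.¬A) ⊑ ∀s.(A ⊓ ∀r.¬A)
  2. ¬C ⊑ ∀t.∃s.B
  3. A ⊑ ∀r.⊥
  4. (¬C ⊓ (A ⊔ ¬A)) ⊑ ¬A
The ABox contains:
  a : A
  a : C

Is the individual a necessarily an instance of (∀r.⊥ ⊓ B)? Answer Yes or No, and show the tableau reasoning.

1. a : (∀r.⊥ ⊓ B)?  L(a) = {A, C} ∪ {(∃r.⊤ ⊔ ¬B)}
   apply at a: A⊑∀r.⊥
   open: L(a) ⊇ {A, C, ¬B, ∀r.⊥, ∀t.¬A} — a ∉ (∀r.⊥ ⊓ B) possible
2. Hence a : (∀r.⊥ ⊓ B): not entailed.

No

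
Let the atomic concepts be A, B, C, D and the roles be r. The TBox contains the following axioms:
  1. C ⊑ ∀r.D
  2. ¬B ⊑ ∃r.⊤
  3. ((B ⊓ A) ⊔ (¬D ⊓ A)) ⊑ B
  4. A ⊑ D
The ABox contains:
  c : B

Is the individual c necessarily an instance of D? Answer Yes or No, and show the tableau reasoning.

No

1. c : D?  L(c) = {B} ∪ {¬D}
   open: L(c) ⊇ {B, ¬A, ¬C, ¬D} — c ∉ D possible
2. Hence c : D: not entailed.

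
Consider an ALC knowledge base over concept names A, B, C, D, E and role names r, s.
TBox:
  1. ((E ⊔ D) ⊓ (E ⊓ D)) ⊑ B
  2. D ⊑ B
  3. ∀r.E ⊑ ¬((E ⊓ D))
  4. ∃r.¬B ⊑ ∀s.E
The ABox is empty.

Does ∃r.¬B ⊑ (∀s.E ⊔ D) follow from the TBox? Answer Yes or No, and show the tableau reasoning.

1. ∃r.¬B ⊑ (∀s.E ⊔ D)  ⇔  (∃r.¬B ⊓ (∃s.¬E ⊓ ¬D)) unsat w.r.t. T
   all branches close; clash {E, ¬E} at an ∃-successor
2. Hence ∃r.¬B ⊑ (∀s.E ⊔ D): entailed.

Yes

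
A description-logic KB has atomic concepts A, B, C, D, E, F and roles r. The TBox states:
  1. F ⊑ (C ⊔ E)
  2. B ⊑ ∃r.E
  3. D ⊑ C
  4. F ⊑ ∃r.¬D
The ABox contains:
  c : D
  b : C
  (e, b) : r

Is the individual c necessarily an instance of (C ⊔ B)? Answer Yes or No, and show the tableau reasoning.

Yes

1. c : (C ⊔ B)?  L(c) = {D} ∪ {(¬C ⊓ ¬B)}
   clash {C, ¬C} at c — c ∈ (C ⊔ B)
2. Hence c : (C ⊔ B): entailed.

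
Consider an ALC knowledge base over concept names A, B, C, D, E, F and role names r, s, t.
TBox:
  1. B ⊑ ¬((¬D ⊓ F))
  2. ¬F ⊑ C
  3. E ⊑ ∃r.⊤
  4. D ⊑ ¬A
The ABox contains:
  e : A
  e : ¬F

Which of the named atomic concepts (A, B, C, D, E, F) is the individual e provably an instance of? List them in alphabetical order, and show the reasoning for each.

1. e : A?  L(e) = {A, ¬F} ∪ {¬A}
   clash {A, ¬A} at e — e ∈ A
2. e : B?  L(e) = {A, ¬F} ∪ {¬B}
   apply at e: ¬F⊑C
   open: L(e) ⊇ {A, C, ¬B, ¬D, ¬E, …} — e ∉ B possible
3. e : C?  L(e) = {A, ¬F} ∪ {¬C}
   clash {C, ¬C} at e — e ∈ C
4. e : D?  L(e) = {A, ¬F} ∪ {¬D}
   apply at e: ¬F⊑C
   open: L(e) ⊇ {A, C, ¬B, ¬D, ¬E, …} — e ∉ D possible
5. e : E?  L(e) = {A, ¬F} ∪ {¬E}
   apply at e: ¬F⊑C
   open: L(e) ⊇ {A, C, ¬B, ¬D, ¬E, …} — e ∉ E possible
6. e : F?  L(e) = {A, ¬F} ∪ {¬F}
   apply at e: ¬F⊑C
   open: L(e) ⊇ {A, C, ¬B, ¬D, ¬E, …} — e ∉ F possible
7. Entailed for e: {A, C}

{A, C}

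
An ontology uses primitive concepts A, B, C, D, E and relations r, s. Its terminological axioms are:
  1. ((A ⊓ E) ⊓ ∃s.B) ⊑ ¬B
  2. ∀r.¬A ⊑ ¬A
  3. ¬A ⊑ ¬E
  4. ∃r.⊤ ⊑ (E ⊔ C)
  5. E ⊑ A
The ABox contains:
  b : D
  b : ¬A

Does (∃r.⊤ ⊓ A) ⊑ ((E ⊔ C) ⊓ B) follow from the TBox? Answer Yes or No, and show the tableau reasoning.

No

1. (∃r.⊤ ⊓ A) ⊑ ((E ⊔ C) ⊓ B)  ⇔  ((∃r.⊤ ⊓ A) ⊓ ((¬E ⊓ ¬C) ⊔ ¬B)) unsat w.r.t. T
   apply at x₀: ∃r.⊤⊑(E ⊔ C)
   open: L(x₀) ⊇ {A, E, ¬B, ∃r.A, ∃r.⊤} (+ ∃-successors)
2. Hence (∃r.⊤ ⊓ A) ⊑ ((E ⊔ C) ⊓ B): not entailed.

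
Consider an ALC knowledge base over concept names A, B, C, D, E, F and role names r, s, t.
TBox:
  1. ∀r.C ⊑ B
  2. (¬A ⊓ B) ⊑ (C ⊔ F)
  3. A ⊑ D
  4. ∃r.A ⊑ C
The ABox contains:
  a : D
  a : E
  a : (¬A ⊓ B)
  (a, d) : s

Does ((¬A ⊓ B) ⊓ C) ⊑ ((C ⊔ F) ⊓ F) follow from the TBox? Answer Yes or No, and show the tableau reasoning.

1. ((¬A ⊓ B) ⊓ C) ⊑ ((C ⊔ F) ⊓ F)  ⇔  (((¬A ⊓ B) ⊓ C) ⊓ ((¬C ⊓ ¬F) ⊔ ¬F)) unsat w.r.t. T
   apply at x₀: (¬A ⊓ B)⊑(C ⊔ F)
   open: L(x₀) ⊇ {B, C, ¬A, ¬F}
2. Hence ((¬A ⊓ B) ⊓ C) ⊑ ((C ⊔ F) ⊓ F): not entailed.

No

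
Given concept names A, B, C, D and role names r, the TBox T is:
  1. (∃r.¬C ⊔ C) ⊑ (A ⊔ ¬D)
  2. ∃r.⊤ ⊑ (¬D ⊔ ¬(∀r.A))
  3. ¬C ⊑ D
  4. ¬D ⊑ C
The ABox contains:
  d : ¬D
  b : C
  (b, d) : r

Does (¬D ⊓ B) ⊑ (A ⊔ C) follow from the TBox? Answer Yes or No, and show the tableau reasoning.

1. (¬D ⊓ B) ⊑ (A ⊔ C)  ⇔  ((¬D ⊓ B) ⊓ (¬A ⊓ ¬C)) unsat w.r.t. T
   all branches close; clash {D, ¬D} at x₀
2. Hence (¬D ⊓ B) ⊑ (A ⊔ C): entailed.

Yes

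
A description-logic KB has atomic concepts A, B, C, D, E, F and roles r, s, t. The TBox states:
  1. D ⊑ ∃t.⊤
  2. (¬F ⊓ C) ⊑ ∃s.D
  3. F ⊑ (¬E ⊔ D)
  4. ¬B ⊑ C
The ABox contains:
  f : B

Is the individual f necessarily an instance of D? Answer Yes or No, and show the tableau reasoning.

1. f : D?  L(f) = {B} ∪ {¬D}
   open: L(f) ⊇ {B, F, ¬D, ¬E} — f ∉ D possible
2. Hence f : D: not entailed.

No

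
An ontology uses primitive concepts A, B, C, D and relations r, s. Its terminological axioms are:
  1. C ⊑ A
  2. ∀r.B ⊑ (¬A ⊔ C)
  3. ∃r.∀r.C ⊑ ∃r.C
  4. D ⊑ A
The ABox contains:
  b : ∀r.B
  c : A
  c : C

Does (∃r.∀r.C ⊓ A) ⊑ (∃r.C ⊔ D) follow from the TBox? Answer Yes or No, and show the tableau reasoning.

Yes

1. (∃r.∀r.C ⊓ A) ⊑ (∃r.C ⊔ D)  ⇔  ((∃r.∀r.C ⊓ A) ⊓ (∀r.¬C ⊓ ¬D)) unsat w.r.t. T
   all branches close; clash {C, ¬C} at an ∃-successor
2. Hence (∃r.∀r.C ⊓ A) ⊑ (∃r.C ⊔ D): entailed.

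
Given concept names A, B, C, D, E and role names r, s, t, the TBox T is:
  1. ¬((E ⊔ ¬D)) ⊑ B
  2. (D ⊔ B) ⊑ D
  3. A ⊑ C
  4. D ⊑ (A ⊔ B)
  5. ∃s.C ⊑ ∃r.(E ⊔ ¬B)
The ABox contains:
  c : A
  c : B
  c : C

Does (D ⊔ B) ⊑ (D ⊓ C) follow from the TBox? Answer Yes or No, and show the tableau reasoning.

No

1. (D ⊔ B) ⊑ (D ⊓ C)  ⇔  ((D ⊔ B) ⊓ (¬D ⊔ ¬C)) unsat w.r.t. T
   apply at x₀: (D ⊔ B)⊑D
   open: L(x₀) ⊇ {B, D, ¬A, ¬C, ∀s.¬C}
2. Hence (D ⊔ B) ⊑ (D ⊓ C): not entailed.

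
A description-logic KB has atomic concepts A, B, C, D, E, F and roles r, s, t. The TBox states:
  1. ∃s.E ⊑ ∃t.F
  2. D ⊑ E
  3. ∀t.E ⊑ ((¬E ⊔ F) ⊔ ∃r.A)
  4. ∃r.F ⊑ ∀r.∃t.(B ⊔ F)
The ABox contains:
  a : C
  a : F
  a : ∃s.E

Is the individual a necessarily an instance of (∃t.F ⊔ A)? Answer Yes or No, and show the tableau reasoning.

1. a : (∃t.F ⊔ A)?  L(a) = {C, F, ∃s.E} ∪ {(∀t.¬F ⊓ ¬A)}
   clash {F, ¬F} at an ∃-successor — a ∈ (∃t.F ⊔ A)
2. Hence a : (∃t.F ⊔ A): entailed.

Yes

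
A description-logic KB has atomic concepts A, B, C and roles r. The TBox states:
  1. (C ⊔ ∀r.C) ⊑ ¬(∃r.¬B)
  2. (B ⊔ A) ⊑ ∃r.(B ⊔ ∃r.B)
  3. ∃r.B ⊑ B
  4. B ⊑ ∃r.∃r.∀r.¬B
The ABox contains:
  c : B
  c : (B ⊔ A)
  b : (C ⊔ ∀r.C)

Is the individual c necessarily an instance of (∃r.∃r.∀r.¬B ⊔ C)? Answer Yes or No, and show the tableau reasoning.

1. c : (∃r.∃r.∀r.¬B ⊔ C)?  L(c) = {B, (B ⊔ A)} ∪ {(∀r.∀r.∃r.B ⊓ ¬C)}
   clash {B, ¬B} at an ∃-successor — c ∈ (∃r.∃r.∀r.¬B ⊔ C)
2. Hence c : (∃r.∃r.∀r.¬B ⊔ C): entailed.

Yes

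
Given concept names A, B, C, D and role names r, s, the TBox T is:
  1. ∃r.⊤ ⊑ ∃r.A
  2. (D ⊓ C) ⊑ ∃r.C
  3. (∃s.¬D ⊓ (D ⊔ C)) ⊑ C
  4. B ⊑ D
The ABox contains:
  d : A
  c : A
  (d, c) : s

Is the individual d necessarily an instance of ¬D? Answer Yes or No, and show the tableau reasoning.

1. d : ¬D?  L(d) = {A} ∪ {D}
   open: L(d) ⊇ {A, D, ¬C, ∀r.⊥, ∀s.D} — d ∉ ¬D possible
2. Hence d : ¬D: not entailed.

No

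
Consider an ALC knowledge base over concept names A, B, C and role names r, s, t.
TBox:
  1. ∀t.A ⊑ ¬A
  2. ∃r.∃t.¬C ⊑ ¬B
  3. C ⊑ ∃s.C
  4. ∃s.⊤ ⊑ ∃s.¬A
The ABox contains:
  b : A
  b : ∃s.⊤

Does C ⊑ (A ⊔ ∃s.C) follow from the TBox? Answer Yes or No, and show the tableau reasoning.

Yes

1. C ⊑ (A ⊔ ∃s.C)  ⇔  (C ⊓ (¬A ⊓ ∀s.¬C)) unsat w.r.t. T
   all branches close; clash {C, ¬C} at an ∃-successor
2. Hence C ⊑ (A ⊔ ∃s.C): entailed.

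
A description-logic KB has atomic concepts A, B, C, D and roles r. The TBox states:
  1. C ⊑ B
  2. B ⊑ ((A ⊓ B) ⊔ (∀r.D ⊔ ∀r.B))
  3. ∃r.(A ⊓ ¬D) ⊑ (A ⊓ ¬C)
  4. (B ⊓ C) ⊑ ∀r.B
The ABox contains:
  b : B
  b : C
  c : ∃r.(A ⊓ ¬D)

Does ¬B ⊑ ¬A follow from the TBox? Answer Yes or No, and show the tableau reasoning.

No

1. ¬B ⊑ ¬A  ⇔  (¬B ⊓ A) unsat w.r.t. T
   open: L(x₀) ⊇ {A, ¬B, ¬C, ∀r.(¬A ⊔ D)}
2. Hence ¬B ⊑ ¬A: not entailed.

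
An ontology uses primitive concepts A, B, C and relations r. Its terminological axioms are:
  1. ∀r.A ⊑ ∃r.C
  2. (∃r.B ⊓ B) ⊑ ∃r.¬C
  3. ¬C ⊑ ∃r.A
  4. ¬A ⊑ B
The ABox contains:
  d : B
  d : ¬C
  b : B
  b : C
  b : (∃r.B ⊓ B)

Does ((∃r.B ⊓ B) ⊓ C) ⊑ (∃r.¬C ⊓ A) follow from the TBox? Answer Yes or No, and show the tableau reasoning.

No

1. ((∃r.B ⊓ B) ⊓ C) ⊑ (∃r.¬C ⊓ A)  ⇔  (((∃r.B ⊓ B) ⊓ C) ⊓ (∀r.C ⊔ ¬A)) unsat w.r.t. T
   apply at x₀: (∃r.B ⊓ B)⊑∃r.¬C
   open: L(x₀) ⊇ {B, C, ¬A, ∃r.B, ∃r.¬A, …} (+ ∃-successors)
2. Hence ((∃r.B ⊓ B) ⊓ C) ⊑ (∃r.¬C ⊓ A): not entailed.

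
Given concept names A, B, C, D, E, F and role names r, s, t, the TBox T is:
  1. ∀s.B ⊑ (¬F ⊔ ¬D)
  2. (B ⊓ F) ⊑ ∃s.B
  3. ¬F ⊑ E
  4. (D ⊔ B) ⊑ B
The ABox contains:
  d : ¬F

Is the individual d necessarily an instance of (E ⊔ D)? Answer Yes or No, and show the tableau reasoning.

1. d : (E ⊔ D)?  L(d) = {¬F} ∪ {(¬E ⊓ ¬D)}
   clash {E, ¬E} at d — d ∈ (E ⊔ D)
2. Hence d : (E ⊔ D): entailed.

Yes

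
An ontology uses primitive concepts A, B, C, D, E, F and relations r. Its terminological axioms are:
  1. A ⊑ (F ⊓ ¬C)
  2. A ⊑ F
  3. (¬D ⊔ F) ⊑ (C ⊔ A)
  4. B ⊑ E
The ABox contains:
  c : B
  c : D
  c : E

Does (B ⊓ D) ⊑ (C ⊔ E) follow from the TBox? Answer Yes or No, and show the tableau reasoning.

Yes

1. (B ⊓ D) ⊑ (C ⊔ E)  ⇔  ((B ⊓ D) ⊓ (¬C ⊓ ¬E)) unsat w.r.t. T
   all branches close; clash {E, ¬E} at x₀
2. Hence (B ⊓ D) ⊑ (C ⊔ E): entailed.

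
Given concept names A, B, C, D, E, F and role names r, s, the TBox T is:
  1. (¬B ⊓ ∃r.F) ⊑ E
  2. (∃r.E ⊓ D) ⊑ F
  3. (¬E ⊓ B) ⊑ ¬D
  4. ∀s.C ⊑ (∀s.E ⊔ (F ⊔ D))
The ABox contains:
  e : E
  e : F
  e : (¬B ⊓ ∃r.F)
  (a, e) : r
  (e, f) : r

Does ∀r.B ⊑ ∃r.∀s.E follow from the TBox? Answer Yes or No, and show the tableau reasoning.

1. ∀r.B ⊑ ∃r.∀s.E  ⇔  (∀r.B ⊓ ∀r.∃s.¬E) unsat w.r.t. T
   open: L(x₀) ⊇ {E, ∀r.B, ∀r.¬E, ∀r.∃s.¬E, ∃s.¬C} (+ ∃-successors)
2. Hence ∀r.B ⊑ ∃r.∀s.E: not entailed.

No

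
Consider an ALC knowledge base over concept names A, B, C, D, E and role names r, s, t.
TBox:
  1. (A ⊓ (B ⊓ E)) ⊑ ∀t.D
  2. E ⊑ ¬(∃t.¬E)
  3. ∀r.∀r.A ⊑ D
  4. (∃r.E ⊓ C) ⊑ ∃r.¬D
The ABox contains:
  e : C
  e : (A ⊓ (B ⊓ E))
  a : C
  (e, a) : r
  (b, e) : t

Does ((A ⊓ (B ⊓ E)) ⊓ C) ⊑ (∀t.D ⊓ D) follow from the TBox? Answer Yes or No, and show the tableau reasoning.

1. ((A ⊓ (B ⊓ E)) ⊓ C) ⊑ (∀t.D ⊓ D)  ⇔  (((A ⊓ (B ⊓ E)) ⊓ C) ⊓ (∃t.¬D ⊔ ¬D)) unsat w.r.t. T
   apply at x₀: (A ⊓ (B ⊓ E))⊑∀t.D; E⊑¬(∃t.¬E)
   open: L(x₀) ⊇ {A, B, C, E, ¬D, …} (+ ∃-successors)
2. Hence ((A ⊓ (B ⊓ E)) ⊓ C) ⊑ (∀t.D ⊓ D): not entailed.

No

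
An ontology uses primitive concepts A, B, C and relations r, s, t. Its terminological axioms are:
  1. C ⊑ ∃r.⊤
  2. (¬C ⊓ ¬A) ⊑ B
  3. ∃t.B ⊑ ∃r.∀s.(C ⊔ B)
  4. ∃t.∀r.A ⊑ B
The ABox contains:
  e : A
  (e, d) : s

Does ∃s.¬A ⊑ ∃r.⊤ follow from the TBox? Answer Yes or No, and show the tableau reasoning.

No

1. ∃s.¬A ⊑ ∃r.⊤  ⇔  (∃s.¬A ⊓ ∀r.⊥) unsat w.r.t. T
   open: L(x₀) ⊇ {A, ¬C, ∀r.⊥, ∀t.¬B, ∀t.∃r.¬A, …} (+ ∃-successors)
2. Hence ∃s.¬A ⊑ ∃r.⊤: not entailed.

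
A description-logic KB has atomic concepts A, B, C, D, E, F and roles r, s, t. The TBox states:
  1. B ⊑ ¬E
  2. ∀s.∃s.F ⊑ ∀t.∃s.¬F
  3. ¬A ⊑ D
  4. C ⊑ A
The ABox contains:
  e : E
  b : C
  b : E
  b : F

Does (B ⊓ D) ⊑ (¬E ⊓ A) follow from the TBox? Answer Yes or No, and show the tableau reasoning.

1. (B ⊓ D) ⊑ (¬E ⊓ A)  ⇔  ((B ⊓ D) ⊓ (E ⊔ ¬A)) unsat w.r.t. T
   apply at x₀: B⊑¬E
   open: L(x₀) ⊇ {B, D, ¬A, ¬C, ¬E, …} (+ ∃-successors)
2. Hence (B ⊓ D) ⊑ (¬E ⊓ A): not entailed.

No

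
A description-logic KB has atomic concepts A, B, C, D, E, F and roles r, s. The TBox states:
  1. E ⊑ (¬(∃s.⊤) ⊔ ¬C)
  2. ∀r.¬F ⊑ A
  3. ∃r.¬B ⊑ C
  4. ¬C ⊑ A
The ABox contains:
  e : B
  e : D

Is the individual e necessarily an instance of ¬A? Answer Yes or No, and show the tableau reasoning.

1. e : ¬A?  L(e) = {B, D} ∪ {A}
   open: L(e) ⊇ {A, B, D, ¬E, ∀r.B} — e ∉ ¬A possible
2. Hence e : ¬A: not entailed.

No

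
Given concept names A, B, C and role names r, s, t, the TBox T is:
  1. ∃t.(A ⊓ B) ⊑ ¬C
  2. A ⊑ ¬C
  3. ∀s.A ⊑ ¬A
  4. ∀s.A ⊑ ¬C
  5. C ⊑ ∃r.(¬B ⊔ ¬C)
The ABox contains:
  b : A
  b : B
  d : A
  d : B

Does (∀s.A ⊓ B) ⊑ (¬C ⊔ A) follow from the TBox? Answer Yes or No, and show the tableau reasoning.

1. (∀s.A ⊓ B) ⊑ (¬C ⊔ A)  ⇔  ((∀s.A ⊓ B) ⊓ (C ⊓ ¬A)) unsat w.r.t. T
   all branches close; clash {C, ¬C} at x₀
2. Hence (∀s.A ⊓ B) ⊑ (¬C ⊔ A): entailed.

Yes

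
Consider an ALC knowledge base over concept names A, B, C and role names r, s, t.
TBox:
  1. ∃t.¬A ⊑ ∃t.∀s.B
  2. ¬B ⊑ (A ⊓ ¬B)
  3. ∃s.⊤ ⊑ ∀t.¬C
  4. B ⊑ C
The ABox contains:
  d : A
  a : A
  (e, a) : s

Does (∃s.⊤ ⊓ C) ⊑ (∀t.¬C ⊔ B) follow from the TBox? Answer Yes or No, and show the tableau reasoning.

1. (∃s.⊤ ⊓ C) ⊑ (∀t.¬C ⊔ B)  ⇔  ((∃s.⊤ ⊓ C) ⊓ (∃t.C ⊓ ¬B)) unsat w.r.t. T
   all branches close; clash {C, ¬C} at an ∃-successor
2. Hence (∃s.⊤ ⊓ C) ⊑ (∀t.¬C ⊔ B): entailed.

Yes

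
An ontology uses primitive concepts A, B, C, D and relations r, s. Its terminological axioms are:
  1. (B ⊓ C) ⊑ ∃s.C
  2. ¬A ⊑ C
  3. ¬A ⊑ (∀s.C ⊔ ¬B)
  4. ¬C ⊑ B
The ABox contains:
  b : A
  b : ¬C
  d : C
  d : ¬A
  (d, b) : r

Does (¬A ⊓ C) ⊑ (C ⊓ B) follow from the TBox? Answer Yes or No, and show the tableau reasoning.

No

1. (¬A ⊓ C) ⊑ (C ⊓ B)  ⇔  ((¬A ⊓ C) ⊓ (¬C ⊔ ¬B)) unsat w.r.t. T
   apply at x₀: ¬A⊑(∀s.C ⊔ ¬B)
   open: L(x₀) ⊇ {C, ¬A, ¬B}
2. Hence (¬A ⊓ C) ⊑ (C ⊓ B): not entailed.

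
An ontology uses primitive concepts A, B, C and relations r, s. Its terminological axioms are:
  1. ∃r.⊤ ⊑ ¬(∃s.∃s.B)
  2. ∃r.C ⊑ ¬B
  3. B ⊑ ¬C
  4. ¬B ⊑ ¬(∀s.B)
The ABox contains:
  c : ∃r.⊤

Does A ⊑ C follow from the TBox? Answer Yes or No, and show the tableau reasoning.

No

1. A ⊑ C  ⇔  (A ⊓ ¬C) unsat w.r.t. T
   open: L(x₀) ⊇ {A, B, ¬C, ∀r.¬C, ∀r.⊥}
2. Hence A ⊑ C: not entailed.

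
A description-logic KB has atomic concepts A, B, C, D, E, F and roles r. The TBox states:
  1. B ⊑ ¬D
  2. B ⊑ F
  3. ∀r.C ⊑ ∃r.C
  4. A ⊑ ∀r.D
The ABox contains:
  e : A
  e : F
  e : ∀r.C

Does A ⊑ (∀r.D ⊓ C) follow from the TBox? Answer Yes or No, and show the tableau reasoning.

No

1. A ⊑ (∀r.D ⊓ C)  ⇔  (A ⊓ (∃r.¬D ⊔ ¬C)) unsat w.r.t. T
   apply at x₀: A⊑∀r.D
   open: L(x₀) ⊇ {A, ¬B, ¬C, ∀r.D, ∃r.¬C} (+ ∃-successors)
2. Hence A ⊑ (∀r.D ⊓ C): not entailed.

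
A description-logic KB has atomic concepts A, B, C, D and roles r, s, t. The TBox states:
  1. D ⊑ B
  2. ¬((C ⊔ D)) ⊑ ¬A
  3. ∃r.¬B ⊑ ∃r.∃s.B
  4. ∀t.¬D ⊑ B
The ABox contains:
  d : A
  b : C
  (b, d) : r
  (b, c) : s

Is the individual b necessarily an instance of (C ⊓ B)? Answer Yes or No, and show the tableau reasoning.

1. b : (C ⊓ B)?  L(b) = {C} ∪ {(¬C ⊔ ¬B)}
   open: L(b) ⊇ {C, ¬B, ¬D, ∀r.B, ∃t.D} (+ ∃-successors) — b ∉ (C ⊓ B) possible
2. Hence b : (C ⊓ B): not entailed.

No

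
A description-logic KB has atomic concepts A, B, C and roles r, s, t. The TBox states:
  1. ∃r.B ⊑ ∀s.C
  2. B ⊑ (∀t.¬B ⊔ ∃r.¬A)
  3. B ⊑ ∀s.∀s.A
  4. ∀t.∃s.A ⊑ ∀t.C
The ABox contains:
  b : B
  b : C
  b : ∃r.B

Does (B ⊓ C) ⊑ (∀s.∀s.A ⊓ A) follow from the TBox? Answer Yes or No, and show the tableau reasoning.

1. (B ⊓ C) ⊑ (∀s.∀s.A ⊓ A)  ⇔  ((B ⊓ C) ⊓ (∃s.∃s.¬A ⊔ ¬A)) unsat w.r.t. T
   apply at x₀: B⊑(∀t.¬B ⊔ ∃r.¬A); B⊑∀s.∀s.A
   open: L(x₀) ⊇ {B, C, ¬A, ∀r.¬B, ∀s.∀s.A, …} (+ ∃-successors)
2. Hence (B ⊓ C) ⊑ (∀s.∀s.A ⊓ A): not entailed.

No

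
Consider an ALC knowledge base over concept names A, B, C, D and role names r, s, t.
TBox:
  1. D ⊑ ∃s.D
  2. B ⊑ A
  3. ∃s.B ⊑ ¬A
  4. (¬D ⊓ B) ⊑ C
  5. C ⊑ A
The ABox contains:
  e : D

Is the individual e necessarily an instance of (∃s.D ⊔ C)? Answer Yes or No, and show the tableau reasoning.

Yes

1. e : (∃s.D ⊔ C)?  L(e) = {D} ∪ {(∀s.¬D ⊓ ¬C)}
   clash {C, ¬C} at e — e ∈ (∃s.D ⊔ C)
2. Hence e : (∃s.D ⊔ C): entailed.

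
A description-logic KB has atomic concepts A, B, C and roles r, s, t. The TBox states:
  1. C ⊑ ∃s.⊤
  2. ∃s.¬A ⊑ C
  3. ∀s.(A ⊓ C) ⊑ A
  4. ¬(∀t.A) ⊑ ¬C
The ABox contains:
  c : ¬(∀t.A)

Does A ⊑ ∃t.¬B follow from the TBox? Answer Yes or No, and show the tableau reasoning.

1. A ⊑ ∃t.¬B  ⇔  (A ⊓ ∀t.B) unsat w.r.t. T
   open: L(x₀) ⊇ {A, ¬C, ∀s.A, ∀t.B}
2. Hence A ⊑ ∃t.¬B: not entailed.

No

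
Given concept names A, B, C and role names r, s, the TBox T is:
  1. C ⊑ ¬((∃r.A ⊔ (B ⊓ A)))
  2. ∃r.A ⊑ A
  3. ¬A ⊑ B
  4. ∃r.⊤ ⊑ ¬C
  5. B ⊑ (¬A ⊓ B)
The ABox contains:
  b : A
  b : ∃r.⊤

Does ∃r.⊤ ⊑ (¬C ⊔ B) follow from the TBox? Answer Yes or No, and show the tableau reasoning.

Yes

1. ∃r.⊤ ⊑ (¬C ⊔ B)  ⇔  (∃r.⊤ ⊓ (C ⊓ ¬B)) unsat w.r.t. T
   all branches close; clash {B, ¬B} at x₀
2. Hence ∃r.⊤ ⊑ (¬C ⊔ B): entailed.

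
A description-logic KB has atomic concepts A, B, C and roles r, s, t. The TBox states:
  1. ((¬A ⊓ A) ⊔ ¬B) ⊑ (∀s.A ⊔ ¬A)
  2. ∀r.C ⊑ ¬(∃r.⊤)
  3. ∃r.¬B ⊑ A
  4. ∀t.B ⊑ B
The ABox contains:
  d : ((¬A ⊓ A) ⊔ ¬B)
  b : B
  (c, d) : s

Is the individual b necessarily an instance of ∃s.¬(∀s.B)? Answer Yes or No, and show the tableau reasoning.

No

1. b : ∃s.¬(∀s.B)?  L(b) = {B} ∪ {∀s.∀s.B}
   open: L(b) ⊇ {A, B, ∀r.B, ∀s.∀s.B, ∃r.¬C} (+ ∃-successors) — b ∉ ∃s.¬(∀s.B) possible
2. Hence b : ∃s.¬(∀s.B): not entailed.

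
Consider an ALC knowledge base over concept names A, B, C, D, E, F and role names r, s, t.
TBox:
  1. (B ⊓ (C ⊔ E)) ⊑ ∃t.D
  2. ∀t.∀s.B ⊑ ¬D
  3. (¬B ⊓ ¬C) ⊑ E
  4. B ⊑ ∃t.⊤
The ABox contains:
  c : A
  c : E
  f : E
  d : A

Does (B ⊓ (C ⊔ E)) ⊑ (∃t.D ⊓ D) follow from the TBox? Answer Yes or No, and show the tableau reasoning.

1. (B ⊓ (C ⊔ E)) ⊑ (∃t.D ⊓ D)  ⇔  ((B ⊓ (C ⊔ E)) ⊓ (∀t.¬D ⊔ ¬D)) unsat w.r.t. T
   apply at x₀: (B ⊓ (C ⊔ E))⊑∃t.D; B⊑∃t.⊤
   open: L(x₀) ⊇ {B, C, ¬D, ∃t.D, ∃t.⊤} (+ ∃-successors)
2. Hence (B ⊓ (C ⊔ E)) ⊑ (∃t.D ⊓ D): not entailed.

No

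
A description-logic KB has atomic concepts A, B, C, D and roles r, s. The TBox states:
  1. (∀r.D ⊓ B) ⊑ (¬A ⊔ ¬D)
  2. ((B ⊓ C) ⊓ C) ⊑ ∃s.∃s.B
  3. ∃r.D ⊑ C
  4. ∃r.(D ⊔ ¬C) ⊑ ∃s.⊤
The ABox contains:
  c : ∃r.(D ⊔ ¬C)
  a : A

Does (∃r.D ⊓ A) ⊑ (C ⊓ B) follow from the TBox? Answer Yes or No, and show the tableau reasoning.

No

1. (∃r.D ⊓ A) ⊑ (C ⊓ B)  ⇔  ((∃r.D ⊓ A) ⊓ (¬C ⊔ ¬B)) unsat w.r.t. T
   apply at x₀: ∃r.D⊑C
   open: L(x₀) ⊇ {A, C, ¬B, ∃r.D, ∃s.⊤} (+ ∃-successors)
2. Hence (∃r.D ⊓ A) ⊑ (C ⊓ B): not entailed.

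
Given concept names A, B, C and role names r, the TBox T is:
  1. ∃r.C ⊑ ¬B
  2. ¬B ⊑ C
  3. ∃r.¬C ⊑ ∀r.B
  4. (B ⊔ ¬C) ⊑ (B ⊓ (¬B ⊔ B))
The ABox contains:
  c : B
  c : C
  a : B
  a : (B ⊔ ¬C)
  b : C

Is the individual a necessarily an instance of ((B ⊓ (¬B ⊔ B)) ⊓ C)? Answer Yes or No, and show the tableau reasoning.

1. a : ((B ⊓ (¬B ⊔ B)) ⊓ C)?  L(a) = {B, (B ⊔ ¬C)} ∪ {((¬B ⊔ (B ⊓ ¬B)) ⊔ ¬C)}
   apply at a: (B ⊔ ¬C)⊑(B ⊓ (¬B ⊔ B))
   open: L(a) ⊇ {B, ¬C, ∀r.C, ∀r.¬C} — a ∉ ((B ⊓ (¬B ⊔ B)) ⊓ C) possible
2. Hence a : ((B ⊓ (¬B ⊔ B)) ⊓ C): not entailed.

No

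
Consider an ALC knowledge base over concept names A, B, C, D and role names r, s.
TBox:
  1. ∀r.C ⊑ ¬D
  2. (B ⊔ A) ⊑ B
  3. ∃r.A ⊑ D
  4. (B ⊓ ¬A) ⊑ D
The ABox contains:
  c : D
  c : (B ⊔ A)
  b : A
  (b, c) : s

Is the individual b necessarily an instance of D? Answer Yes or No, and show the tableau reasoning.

1. b : D?  L(b) = {A} ∪ {¬D}
   open: L(b) ⊇ {A, B, ¬D, ∀r.¬A} — b ∉ D possible
2. Hence b : D: not entailed.

No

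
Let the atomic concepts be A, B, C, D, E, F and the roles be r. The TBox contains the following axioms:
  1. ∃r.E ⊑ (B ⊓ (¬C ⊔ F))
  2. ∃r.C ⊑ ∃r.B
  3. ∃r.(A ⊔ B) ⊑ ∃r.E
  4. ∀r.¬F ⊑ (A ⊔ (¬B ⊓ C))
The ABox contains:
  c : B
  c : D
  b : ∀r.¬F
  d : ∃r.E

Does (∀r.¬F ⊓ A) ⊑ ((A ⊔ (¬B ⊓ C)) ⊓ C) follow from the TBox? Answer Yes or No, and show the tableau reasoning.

1. (∀r.¬F ⊓ A) ⊑ ((A ⊔ (¬B ⊓ C)) ⊓ C)  ⇔  ((∀r.¬F ⊓ A) ⊓ ((¬A ⊓ (B ⊔ ¬C)) ⊔ ¬C)) unsat w.r.t. T
   apply at x₀: ∀r.¬F⊑(A ⊔ (¬B ⊓ C))
   open: L(x₀) ⊇ {A, ¬C, ∀r.(¬A ⊓ ¬B), ∀r.¬C, ∀r.¬E, …}
2. Hence (∀r.¬F ⊓ A) ⊑ ((A ⊔ (¬B ⊓ C)) ⊓ C): not entailed.

No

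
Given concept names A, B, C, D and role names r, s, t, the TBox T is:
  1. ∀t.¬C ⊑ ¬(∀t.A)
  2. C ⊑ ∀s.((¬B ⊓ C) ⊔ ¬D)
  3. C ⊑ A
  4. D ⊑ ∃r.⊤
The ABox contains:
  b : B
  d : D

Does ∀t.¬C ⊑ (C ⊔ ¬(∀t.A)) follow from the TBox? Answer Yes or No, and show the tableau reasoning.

Yes

1. ∀t.¬C ⊑ (C ⊔ ¬(∀t.A))  ⇔  (∀t.¬C ⊓ (¬C ⊓ ∀t.A)) unsat w.r.t. T
   all branches close; clash {A, ¬A} at an ∃-successor
2. Hence ∀t.¬C ⊑ (C ⊔ ¬(∀t.A)): entailed.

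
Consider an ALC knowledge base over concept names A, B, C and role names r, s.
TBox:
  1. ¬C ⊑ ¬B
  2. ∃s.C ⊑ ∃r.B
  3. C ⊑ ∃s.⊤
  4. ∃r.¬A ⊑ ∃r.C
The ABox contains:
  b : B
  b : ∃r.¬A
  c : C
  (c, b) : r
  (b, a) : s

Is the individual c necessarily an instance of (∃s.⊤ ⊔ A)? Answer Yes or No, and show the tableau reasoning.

Yes

1. c : (∃s.⊤ ⊔ A)?  L(c) = {C} ∪ {(∀s.⊥ ⊓ ¬A)}
   clash ⊥ at an ∃-successor — c ∈ (∃s.⊤ ⊔ A)
2. Hence c : (∃s.⊤ ⊔ A): entailed.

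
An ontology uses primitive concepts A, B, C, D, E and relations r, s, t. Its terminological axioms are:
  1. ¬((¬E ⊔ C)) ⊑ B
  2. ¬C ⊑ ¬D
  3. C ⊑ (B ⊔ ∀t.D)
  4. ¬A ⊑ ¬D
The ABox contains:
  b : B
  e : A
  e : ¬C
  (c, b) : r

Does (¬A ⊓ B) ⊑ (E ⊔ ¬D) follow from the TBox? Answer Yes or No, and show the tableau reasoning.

Yes

1. (¬A ⊓ B) ⊑ (E ⊔ ¬D)  ⇔  ((¬A ⊓ B) ⊓ (¬E ⊓ D)) unsat w.r.t. T
   all branches close; clash {D, ¬D} at x₀
2. Hence (¬A ⊓ B) ⊑ (E ⊔ ¬D): entailed.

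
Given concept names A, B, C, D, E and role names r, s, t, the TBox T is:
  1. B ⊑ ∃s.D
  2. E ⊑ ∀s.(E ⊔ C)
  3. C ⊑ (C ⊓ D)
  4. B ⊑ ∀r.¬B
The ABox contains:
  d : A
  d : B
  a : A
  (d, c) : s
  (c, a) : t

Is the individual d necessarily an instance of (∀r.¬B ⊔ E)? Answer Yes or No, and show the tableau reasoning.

1. d : (∀r.¬B ⊔ E)?  L(d) = {A, B} ∪ {(∃r.B ⊓ ¬E)}
   clash {B, ¬B} at an ∃-successor — d ∈ (∀r.¬B ⊔ E)
2. Hence d : (∀r.¬B ⊔ E): entailed.

Yes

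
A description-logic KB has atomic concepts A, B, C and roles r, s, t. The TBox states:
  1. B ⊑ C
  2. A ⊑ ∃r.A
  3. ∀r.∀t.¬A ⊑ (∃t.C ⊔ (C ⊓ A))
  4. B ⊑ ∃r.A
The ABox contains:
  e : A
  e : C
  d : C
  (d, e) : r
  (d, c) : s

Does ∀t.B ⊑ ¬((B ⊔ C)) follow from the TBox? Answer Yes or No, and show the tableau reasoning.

1. ∀t.B ⊑ ¬((B ⊔ C))  ⇔  (∀t.B ⊓ (B ⊔ C)) unsat w.r.t. T
   open: L(x₀) ⊇ {B, C, ¬A, ∀t.B, ∃r.A, …} (+ ∃-successors)
2. Hence ∀t.B ⊑ ¬((B ⊔ C)): not entailed.

No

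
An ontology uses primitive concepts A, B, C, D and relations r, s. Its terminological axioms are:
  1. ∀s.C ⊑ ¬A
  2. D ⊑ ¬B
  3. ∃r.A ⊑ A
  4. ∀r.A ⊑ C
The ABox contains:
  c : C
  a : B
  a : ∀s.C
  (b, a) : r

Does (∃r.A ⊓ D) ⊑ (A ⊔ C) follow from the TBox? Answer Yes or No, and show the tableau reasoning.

Yes

1. (∃r.A ⊓ D) ⊑ (A ⊔ C)  ⇔  ((∃r.A ⊓ D) ⊓ (¬A ⊓ ¬C)) unsat w.r.t. T
   all branches close; clash {A, ¬A} at x₀
2. Hence (∃r.A ⊓ D) ⊑ (A ⊔ C): entailed.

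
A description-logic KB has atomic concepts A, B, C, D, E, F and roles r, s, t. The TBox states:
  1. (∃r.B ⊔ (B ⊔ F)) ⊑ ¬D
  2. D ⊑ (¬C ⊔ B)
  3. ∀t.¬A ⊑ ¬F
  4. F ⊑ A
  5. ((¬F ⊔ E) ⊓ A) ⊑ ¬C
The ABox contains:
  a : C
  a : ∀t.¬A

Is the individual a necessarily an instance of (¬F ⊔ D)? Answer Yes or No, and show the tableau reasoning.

1. a : (¬F ⊔ D)?  L(a) = {C, ∀t.¬A} ∪ {(F ⊓ ¬D)}
   clash {F, ¬F} at a — a ∈ (¬F ⊔ D)
2. Hence a : (¬F ⊔ D): entailed.

Yes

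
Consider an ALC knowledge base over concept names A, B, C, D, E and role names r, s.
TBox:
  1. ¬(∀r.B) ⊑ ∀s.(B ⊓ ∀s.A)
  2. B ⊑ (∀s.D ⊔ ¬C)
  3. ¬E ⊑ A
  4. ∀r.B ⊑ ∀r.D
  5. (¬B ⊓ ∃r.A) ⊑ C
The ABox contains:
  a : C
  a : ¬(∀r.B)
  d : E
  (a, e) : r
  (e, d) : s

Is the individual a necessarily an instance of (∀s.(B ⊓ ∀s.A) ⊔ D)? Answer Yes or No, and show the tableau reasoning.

1. a : (∀s.(B ⊓ ∀s.A) ⊔ D)?  L(a) = {C, ¬(∀r.B)} ∪ {(∃s.(¬B ⊔ ∃s.¬A) ⊓ ¬D)}
   clash {C, ¬C} at a — a ∈ (∀s.(B ⊓ ∀s.A) ⊔ D)
2. Hence a : (∀s.(B ⊓ ∀s.A) ⊔ D): entailed.

Yes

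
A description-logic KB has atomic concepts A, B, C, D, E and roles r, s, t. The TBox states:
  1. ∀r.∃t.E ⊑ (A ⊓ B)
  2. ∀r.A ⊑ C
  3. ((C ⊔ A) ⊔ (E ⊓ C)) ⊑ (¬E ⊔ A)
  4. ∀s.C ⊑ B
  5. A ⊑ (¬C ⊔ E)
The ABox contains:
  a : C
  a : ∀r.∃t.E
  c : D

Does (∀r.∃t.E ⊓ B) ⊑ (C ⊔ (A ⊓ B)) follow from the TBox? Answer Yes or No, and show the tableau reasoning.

Yes

1. (∀r.∃t.E ⊓ B) ⊑ (C ⊔ (A ⊓ B))  ⇔  ((∀r.∃t.E ⊓ B) ⊓ (¬C ⊓ (¬A ⊔ ¬B))) unsat w.r.t. T
   all branches close; clash {B, ¬B} at x₀
2. Hence (∀r.∃t.E ⊓ B) ⊑ (C ⊔ (A ⊓ B)): entailed.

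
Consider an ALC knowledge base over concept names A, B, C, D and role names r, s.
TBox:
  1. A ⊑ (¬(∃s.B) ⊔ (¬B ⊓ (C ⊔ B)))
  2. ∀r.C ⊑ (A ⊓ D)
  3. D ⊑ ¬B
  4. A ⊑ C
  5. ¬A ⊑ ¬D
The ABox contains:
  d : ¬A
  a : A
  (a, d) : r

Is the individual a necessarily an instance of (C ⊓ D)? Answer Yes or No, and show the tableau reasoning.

No

1. a : (C ⊓ D)?  L(a) = {A} ∪ {(¬C ⊔ ¬D)}
   apply at a: A⊑(¬(∃s.B) ⊔ (¬B ⊓ (C ⊔ B))); A⊑C
   open: L(a) ⊇ {A, C, ¬D, ∀s.¬B, ∃r.¬C} (+ ∃-successors) — a ∉ (C ⊓ D) possible
2. Hence a : (C ⊓ D): not entailed.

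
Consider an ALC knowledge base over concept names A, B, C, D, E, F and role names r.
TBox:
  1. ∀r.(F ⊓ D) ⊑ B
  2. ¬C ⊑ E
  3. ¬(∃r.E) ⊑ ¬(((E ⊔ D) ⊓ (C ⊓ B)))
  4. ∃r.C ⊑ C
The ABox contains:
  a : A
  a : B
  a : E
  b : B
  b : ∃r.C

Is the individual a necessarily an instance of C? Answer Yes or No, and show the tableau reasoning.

1. a : C?  L(a) = {A, B, E} ∪ {¬C}
   open: L(a) ⊇ {A, B, E, ¬C, ∀r.¬C, …} (+ ∃-successors) — a ∉ C possible
2. Hence a : C: not entailed.

No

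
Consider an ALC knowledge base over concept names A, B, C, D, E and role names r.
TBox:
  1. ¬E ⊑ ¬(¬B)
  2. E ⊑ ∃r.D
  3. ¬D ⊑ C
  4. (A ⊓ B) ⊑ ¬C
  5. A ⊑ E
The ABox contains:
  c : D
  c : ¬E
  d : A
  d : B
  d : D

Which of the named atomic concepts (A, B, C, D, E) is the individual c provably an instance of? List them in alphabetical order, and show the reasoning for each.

1. c : A?  L(c) = {D, ¬E} ∪ {¬A}
   apply at c: ¬E⊑¬(¬B)
   open: L(c) ⊇ {B, D, ¬A, ¬E} — c ∉ A possible
2. c : B?  L(c) = {D, ¬E} ∪ {¬B}
   clash {B, ¬B} at c — c ∈ B
3. c : C?  L(c) = {D, ¬E} ∪ {¬C}
   apply at c: ¬E⊑¬(¬B)
   open: L(c) ⊇ {B, D, ¬A, ¬C, ¬E} — c ∉ C possible
4. c : D?  L(c) = {D, ¬E} ∪ {¬D}
   clash {D, ¬D} at c — c ∈ D
5. c : E?  L(c) = {D, ¬E} ∪ {¬E}
   apply at c: ¬E⊑¬(¬B)
   open: L(c) ⊇ {B, D, ¬A, ¬E} — c ∉ E possible
6. Entailed for c: {B, D}

{B, D}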